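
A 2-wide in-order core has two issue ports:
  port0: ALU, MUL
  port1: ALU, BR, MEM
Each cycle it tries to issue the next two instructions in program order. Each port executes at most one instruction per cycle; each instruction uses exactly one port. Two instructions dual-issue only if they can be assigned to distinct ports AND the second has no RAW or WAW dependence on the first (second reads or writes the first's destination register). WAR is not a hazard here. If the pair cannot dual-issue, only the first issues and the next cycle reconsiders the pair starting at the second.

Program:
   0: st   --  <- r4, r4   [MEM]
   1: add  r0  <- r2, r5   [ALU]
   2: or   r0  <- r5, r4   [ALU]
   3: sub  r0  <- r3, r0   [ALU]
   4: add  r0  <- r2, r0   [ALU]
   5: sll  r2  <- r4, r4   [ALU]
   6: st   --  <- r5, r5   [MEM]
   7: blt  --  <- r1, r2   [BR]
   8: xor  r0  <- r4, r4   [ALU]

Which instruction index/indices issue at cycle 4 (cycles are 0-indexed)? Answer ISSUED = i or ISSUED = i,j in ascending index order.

[0] i0+i1  st/add  -- 2-wide
[1] i2  or  -- RAW+WAW r0
[2] i3  sub  -- RAW+WAW r0
[3] i4+i5  add/sll  -- 2-wide
[4] i6  st  -- no-port MEM/BR
[5] i7+i8  blt/xor  -- 2-wide

ISSUED = 6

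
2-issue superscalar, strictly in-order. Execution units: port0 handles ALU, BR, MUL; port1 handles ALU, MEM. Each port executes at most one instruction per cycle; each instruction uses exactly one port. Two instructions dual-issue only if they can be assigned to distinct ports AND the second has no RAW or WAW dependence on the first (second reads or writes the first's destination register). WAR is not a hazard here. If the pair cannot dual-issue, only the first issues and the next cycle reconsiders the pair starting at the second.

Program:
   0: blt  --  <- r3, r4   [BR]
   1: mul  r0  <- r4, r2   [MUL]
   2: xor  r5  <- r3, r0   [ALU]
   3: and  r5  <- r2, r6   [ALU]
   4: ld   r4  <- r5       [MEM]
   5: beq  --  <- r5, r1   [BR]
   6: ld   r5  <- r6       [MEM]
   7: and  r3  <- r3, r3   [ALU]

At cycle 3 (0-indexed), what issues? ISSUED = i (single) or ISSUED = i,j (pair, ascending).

c0: i0 blt.BR  no-port BR/MUL
c1: i1 mul.MUL  RAW r0
c2: i2 xor.ALU  WAW r5
c3: i3 and.ALU  RAW r5
c4: i4,i5 ld.MEM/beq.BR  dual
c5: i6,i7 ld.MEM/and.ALU  dual

ISSUED = 3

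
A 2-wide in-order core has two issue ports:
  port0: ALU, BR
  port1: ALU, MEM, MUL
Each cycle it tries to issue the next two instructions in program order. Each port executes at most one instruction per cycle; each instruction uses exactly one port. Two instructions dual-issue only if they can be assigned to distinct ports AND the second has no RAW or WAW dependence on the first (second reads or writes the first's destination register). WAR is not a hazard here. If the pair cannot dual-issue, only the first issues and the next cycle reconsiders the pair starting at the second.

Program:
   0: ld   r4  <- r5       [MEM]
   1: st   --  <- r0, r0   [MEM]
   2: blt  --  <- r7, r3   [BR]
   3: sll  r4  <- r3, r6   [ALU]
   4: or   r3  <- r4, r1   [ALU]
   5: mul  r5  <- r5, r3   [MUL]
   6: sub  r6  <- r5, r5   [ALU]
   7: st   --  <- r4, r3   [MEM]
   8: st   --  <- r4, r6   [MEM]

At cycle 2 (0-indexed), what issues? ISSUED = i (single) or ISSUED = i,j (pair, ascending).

ISSUED = 3

c0: i0 ld.MEM  no-port MEM/MEM
c1: i1&i2 st.MEM/blt.BR  pair
c2: i3 sll.ALU  RAW r4
c3: i4 or.ALU  RAW r3
c4: i5 mul.MUL  RAW r5
c5: i6&i7 sub.ALU/st.MEM  pair
c6: i8 st.MEM  tail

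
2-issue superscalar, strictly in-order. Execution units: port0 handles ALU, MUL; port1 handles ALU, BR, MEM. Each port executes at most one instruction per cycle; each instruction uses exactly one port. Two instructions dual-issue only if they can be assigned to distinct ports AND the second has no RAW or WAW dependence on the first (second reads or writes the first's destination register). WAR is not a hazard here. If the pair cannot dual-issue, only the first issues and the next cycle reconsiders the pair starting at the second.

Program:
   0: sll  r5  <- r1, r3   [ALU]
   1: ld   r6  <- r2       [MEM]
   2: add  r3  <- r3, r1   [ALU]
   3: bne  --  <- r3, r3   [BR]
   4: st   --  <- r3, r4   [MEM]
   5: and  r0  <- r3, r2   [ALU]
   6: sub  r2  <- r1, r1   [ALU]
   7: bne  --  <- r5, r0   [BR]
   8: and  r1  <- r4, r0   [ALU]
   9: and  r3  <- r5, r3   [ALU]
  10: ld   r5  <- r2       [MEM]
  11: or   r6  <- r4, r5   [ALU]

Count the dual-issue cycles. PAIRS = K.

PAIRS = 4

[0] i0+i1  sll/ld  -- dual
[1] i2  add  -- RAW r3
[2] i3  bne  -- no-port BR/MEM
[3] i4+i5  st/and  -- dual
[4] i6+i7  sub/bne  -- dual
[5] i8+i9  and/and  -- dual
[6] i10  ld  -- RAW r5
[7] i11  or  -- tail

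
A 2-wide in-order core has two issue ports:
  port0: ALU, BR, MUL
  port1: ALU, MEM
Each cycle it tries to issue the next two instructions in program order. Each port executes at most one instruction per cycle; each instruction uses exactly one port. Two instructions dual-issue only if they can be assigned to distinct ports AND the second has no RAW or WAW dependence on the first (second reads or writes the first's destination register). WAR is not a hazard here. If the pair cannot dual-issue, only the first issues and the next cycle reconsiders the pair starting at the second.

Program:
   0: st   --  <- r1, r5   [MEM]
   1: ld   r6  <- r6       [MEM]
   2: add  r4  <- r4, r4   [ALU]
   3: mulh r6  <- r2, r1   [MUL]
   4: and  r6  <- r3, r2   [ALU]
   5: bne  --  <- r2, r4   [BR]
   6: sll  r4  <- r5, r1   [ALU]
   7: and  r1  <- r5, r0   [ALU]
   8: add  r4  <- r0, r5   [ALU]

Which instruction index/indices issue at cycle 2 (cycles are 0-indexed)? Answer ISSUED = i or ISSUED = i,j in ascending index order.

  cy0 -> i0 (st.MEM) no-port MEM/MEM
  cy1 -> i1+i2 (ld.MEM add.ALU) 2-wide
  cy2 -> i3 (mulh.MUL) WAW r6
  cy3 -> i4+i5 (and.ALU bne.BR) 2-wide
  cy4 -> i6+i7 (sll.ALU and.ALU) 2-wide
  cy5 -> i8 (add.ALU) tail

ISSUED = 3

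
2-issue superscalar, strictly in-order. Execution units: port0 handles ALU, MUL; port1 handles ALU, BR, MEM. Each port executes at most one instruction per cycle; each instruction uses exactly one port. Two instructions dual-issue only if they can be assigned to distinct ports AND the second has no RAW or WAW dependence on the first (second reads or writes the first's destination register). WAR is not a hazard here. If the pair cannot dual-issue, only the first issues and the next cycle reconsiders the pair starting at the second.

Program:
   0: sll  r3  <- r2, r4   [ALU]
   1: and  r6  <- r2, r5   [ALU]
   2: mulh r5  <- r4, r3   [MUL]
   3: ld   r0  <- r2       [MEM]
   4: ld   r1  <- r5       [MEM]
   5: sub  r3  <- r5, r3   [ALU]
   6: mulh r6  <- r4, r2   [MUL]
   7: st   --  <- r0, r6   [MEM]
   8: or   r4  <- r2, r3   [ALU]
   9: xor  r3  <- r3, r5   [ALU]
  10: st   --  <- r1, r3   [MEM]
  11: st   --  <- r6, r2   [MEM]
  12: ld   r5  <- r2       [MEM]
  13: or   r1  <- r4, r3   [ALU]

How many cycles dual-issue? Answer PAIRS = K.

PAIRS = 5

[0] i0+i1  sll and  -- 2-wide
[1] i2+i3  mulh ld  -- 2-wide
[2] i4+i5  ld sub  -- 2-wide
[3] i6  mulh  -- RAW r6
[4] i7+i8  st or  -- 2-wide
[5] i9  xor  -- RAW r3
[6] i10  st  -- no-port MEM/MEM
[7] i11  st  -- no-port MEM/MEM
[8] i12+i13  ld or  -- 2-wide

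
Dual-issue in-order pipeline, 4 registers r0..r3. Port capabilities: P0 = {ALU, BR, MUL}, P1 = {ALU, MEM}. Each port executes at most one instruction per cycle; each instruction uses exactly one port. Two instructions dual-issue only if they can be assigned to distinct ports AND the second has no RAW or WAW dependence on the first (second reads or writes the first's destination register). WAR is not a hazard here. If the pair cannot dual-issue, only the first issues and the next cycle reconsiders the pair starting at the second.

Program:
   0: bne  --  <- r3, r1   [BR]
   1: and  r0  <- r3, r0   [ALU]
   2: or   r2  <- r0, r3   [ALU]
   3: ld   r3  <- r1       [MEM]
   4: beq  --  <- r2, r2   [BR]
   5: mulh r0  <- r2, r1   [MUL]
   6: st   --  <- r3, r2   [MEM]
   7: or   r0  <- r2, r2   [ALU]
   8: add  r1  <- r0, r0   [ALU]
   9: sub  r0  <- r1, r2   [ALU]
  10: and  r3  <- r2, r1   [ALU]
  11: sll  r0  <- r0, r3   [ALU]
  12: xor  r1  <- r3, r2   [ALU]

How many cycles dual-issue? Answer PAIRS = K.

  cy0 -> i0&i1 (bne.BR/and.ALU) pair
  cy1 -> i2&i3 (or.ALU/ld.MEM) pair
  cy2 -> i4 (beq.BR) no-port BR/MUL
  cy3 -> i5&i6 (mulh.MUL/st.MEM) pair
  cy4 -> i7 (or.ALU) RAW r0
  cy5 -> i8 (add.ALU) RAW r1
  cy6 -> i9&i10 (sub.ALU/and.ALU) pair
  cy7 -> i11&i12 (sll.ALU/xor.ALU) pair

PAIRS = 5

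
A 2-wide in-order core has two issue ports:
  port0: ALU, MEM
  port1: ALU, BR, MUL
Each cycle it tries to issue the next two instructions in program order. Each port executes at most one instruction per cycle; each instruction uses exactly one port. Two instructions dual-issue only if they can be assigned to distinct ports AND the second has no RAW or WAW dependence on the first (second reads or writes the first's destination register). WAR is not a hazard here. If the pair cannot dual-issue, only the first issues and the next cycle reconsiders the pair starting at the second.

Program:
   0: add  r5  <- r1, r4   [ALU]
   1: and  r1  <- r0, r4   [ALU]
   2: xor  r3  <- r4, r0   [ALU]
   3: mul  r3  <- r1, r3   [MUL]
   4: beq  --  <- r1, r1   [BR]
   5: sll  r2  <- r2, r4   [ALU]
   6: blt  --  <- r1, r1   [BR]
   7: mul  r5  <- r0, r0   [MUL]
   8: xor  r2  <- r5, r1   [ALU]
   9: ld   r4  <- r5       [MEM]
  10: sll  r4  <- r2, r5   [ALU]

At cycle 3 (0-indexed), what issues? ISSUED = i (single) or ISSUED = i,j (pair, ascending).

ISSUED = 4,5

  cy0 -> i0,i1 (add;and) 2-wide
  cy1 -> i2 (xor) RAW+WAW r3
  cy2 -> i3 (mul) no-port MUL/BR
  cy3 -> i4,i5 (beq;sll) 2-wide
  cy4 -> i6 (blt) no-port BR/MUL
  cy5 -> i7 (mul) RAW r5
  cy6 -> i8,i9 (xor;ld) 2-wide
  cy7 -> i10 (sll) tail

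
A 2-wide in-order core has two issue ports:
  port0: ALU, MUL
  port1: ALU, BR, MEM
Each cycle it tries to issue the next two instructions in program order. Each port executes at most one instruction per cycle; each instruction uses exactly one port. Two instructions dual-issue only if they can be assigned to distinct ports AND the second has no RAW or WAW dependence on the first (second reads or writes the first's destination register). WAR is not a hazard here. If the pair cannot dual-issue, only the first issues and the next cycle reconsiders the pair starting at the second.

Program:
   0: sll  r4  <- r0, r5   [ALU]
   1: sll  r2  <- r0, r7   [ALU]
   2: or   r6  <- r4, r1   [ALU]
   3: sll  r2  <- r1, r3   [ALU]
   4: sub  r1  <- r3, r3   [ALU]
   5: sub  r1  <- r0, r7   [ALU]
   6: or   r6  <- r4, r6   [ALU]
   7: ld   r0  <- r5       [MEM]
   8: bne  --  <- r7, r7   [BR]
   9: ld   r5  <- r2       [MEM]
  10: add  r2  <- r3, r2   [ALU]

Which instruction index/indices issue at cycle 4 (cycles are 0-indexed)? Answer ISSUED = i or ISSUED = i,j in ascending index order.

ISSUED = 7

0. sll.ALU;sll.ALU @i0+i1  | pair
1. or.ALU;sll.ALU @i2+i3  | pair
2. sub.ALU @i4  | WAW r1
3. sub.ALU;or.ALU @i5+i6  | pair
4. ld.MEM @i7  | no-port MEM/BR
5. bne.BR @i8  | no-port BR/MEM
6. ld.MEM;add.ALU @i9+i10  | pair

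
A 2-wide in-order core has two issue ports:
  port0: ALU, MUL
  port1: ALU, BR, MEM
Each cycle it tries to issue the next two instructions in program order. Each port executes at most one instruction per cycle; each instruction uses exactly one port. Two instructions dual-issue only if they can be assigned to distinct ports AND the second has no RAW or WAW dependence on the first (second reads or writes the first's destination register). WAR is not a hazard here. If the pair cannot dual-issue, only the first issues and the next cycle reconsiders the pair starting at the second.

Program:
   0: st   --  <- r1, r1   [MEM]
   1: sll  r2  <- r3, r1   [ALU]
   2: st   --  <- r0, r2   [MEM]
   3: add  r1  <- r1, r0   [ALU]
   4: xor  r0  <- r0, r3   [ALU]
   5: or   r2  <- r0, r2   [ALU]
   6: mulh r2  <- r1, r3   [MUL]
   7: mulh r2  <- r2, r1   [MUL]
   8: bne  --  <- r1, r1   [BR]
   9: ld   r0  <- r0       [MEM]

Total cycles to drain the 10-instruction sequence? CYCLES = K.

CYCLES = 7

c0: i0/i1 st.MEM sll.ALU  2-wide
c1: i2/i3 st.MEM add.ALU  2-wide
c2: i4 xor.ALU  RAW r0
c3: i5 or.ALU  WAW r2
c4: i6 mulh.MUL  no-port MUL/MUL
c5: i7/i8 mulh.MUL bne.BR  2-wide
c6: i9 ld.MEM  tail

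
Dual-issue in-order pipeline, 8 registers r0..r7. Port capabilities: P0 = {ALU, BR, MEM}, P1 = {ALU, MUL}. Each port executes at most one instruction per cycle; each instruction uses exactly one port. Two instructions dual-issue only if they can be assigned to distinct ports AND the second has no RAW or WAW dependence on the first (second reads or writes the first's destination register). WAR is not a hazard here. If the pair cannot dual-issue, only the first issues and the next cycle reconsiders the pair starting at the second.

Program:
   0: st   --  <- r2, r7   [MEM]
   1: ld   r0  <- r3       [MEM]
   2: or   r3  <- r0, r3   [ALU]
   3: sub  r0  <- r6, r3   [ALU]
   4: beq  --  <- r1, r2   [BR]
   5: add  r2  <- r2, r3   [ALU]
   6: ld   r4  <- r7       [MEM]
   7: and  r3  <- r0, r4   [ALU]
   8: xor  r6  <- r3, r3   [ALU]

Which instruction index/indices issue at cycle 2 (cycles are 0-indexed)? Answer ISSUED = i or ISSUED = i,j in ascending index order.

ISSUED = 2

[0] i0  st  -- no-port MEM/MEM
[1] i1  ld  -- RAW r0
[2] i2  or  -- RAW r3
[3] i3,i4  sub;beq  -- dual
[4] i5,i6  add;ld  -- dual
[5] i7  and  -- RAW r3
[6] i8  xor  -- tail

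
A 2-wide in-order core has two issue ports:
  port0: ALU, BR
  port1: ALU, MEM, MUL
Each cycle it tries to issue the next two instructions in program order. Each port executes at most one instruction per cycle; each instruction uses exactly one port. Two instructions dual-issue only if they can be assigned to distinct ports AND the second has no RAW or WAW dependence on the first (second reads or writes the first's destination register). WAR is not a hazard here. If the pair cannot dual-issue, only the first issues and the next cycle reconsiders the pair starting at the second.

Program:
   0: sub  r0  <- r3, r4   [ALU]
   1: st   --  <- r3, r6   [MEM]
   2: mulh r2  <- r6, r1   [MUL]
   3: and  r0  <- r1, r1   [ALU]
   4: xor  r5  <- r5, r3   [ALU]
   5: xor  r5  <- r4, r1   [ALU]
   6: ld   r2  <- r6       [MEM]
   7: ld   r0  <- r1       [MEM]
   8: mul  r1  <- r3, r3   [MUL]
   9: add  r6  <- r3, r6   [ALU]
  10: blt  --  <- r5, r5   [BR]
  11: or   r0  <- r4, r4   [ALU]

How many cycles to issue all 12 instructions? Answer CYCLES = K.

CYCLES = 7

0. sub;st @i0+i1  | pair
1. mulh;and @i2+i3  | pair
2. xor @i4  | WAW r5
3. xor;ld @i5+i6  | pair
4. ld @i7  | no-port MEM/MUL
5. mul;add @i8+i9  | pair
6. blt;or @i10+i11  | pair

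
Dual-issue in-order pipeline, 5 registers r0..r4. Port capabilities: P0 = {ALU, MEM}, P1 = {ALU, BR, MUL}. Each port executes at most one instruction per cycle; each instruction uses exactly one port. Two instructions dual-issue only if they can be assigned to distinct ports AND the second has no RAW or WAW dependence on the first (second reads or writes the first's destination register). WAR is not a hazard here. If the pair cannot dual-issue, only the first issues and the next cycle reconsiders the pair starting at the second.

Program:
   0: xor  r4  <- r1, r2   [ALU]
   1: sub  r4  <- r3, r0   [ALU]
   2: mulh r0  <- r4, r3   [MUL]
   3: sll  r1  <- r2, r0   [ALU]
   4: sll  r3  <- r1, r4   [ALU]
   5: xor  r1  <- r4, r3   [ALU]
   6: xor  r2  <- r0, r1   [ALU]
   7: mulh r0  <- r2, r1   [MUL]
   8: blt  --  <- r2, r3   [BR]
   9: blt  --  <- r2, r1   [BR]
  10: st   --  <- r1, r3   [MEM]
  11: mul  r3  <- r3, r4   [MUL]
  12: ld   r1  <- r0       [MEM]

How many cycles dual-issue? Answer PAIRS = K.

PAIRS = 2

t=0 i0:xor ; WAW r4
t=1 i1:sub ; RAW r4
t=2 i2:mulh ; RAW r0
t=3 i3:sll ; RAW r1
t=4 i4:sll ; RAW r3
t=5 i5:xor ; RAW r1
t=6 i6:xor ; RAW r2
t=7 i7:mulh ; no-port MUL/BR
t=8 i8:blt ; no-port BR/BR
t=9 i9+i10:blt+st ; dual
t=10 i11+i12:mul+ld ; dual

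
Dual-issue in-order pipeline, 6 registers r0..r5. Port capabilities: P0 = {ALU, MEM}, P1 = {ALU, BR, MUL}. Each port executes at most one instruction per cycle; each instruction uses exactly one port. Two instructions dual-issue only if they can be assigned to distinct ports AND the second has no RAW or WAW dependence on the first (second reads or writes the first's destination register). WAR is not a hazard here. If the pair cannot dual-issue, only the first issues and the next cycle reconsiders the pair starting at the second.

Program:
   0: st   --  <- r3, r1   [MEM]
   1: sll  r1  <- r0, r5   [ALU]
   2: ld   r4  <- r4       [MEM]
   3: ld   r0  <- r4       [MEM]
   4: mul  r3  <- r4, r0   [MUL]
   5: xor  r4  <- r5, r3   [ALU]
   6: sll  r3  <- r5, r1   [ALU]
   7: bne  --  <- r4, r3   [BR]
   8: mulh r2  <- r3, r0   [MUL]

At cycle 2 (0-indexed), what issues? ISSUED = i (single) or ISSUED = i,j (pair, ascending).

ISSUED = 3

#0 head=0: st.MEM/sll.ALU i0+i1 pair
#1 head=2: ld.MEM i2 no-port MEM/MEM
#2 head=3: ld.MEM i3 RAW r0
#3 head=4: mul.MUL i4 RAW r3
#4 head=5: xor.ALU/sll.ALU i5+i6 pair
#5 head=7: bne.BR i7 no-port BR/MUL
#6 head=8: mulh.MUL i8 tail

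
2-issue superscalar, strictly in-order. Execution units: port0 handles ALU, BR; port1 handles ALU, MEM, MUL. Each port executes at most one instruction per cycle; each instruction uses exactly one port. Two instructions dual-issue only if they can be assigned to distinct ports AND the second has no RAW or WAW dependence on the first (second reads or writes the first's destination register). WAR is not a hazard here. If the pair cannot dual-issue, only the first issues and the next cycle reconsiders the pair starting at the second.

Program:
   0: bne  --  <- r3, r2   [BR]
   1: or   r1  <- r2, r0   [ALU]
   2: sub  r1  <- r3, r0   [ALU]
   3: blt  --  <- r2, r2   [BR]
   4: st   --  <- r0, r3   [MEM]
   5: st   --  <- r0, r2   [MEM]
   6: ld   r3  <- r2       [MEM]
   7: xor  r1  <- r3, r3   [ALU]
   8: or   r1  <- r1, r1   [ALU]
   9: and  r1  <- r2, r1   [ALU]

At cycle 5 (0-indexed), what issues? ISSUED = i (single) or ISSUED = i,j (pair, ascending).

t=0 i0,i1:bne.BR or.ALU ; dual
t=1 i2,i3:sub.ALU blt.BR ; dual
t=2 i4:st.MEM ; no-port MEM/MEM
t=3 i5:st.MEM ; no-port MEM/MEM
t=4 i6:ld.MEM ; RAW r3
t=5 i7:xor.ALU ; RAW+WAW r1
t=6 i8:or.ALU ; RAW+WAW r1
t=7 i9:and.ALU ; tail

ISSUED = 7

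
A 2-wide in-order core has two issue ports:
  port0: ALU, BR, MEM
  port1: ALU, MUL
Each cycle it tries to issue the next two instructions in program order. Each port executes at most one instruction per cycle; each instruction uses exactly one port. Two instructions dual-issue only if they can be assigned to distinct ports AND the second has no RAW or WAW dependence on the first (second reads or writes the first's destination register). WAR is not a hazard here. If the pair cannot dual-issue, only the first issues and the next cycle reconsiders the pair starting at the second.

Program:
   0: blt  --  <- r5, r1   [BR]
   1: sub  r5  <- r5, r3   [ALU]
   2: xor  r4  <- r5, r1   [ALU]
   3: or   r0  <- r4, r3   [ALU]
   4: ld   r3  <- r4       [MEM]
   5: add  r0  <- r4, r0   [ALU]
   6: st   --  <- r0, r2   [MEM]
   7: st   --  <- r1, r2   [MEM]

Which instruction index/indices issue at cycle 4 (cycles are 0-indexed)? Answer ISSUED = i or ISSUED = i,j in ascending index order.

ISSUED = 6

[0] i0/i1  blt.BR sub.ALU  -- 2-wide
[1] i2  xor.ALU  -- RAW r4
[2] i3/i4  or.ALU ld.MEM  -- 2-wide
[3] i5  add.ALU  -- RAW r0
[4] i6  st.MEM  -- no-port MEM/MEM
[5] i7  st.MEM  -- tail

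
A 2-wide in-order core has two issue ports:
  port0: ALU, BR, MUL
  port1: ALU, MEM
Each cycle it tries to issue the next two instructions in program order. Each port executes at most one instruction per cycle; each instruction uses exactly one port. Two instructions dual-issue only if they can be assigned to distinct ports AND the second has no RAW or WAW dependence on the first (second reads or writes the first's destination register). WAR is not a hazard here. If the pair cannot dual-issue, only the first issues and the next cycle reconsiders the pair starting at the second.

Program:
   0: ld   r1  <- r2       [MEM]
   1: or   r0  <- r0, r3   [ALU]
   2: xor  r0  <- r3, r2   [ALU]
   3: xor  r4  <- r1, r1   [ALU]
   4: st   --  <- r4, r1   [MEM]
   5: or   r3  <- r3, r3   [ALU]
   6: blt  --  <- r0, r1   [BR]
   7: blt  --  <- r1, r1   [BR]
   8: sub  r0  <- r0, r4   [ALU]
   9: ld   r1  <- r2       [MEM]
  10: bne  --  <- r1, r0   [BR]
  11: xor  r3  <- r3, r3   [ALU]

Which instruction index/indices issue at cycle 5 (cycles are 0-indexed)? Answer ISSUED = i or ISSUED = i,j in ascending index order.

ISSUED = 9

[0] i0/i1  ld.MEM/or.ALU  -- pair
[1] i2/i3  xor.ALU/xor.ALU  -- pair
[2] i4/i5  st.MEM/or.ALU  -- pair
[3] i6  blt.BR  -- no-port BR/BR
[4] i7/i8  blt.BR/sub.ALU  -- pair
[5] i9  ld.MEM  -- RAW r1
[6] i10/i11  bne.BR/xor.ALU  -- pair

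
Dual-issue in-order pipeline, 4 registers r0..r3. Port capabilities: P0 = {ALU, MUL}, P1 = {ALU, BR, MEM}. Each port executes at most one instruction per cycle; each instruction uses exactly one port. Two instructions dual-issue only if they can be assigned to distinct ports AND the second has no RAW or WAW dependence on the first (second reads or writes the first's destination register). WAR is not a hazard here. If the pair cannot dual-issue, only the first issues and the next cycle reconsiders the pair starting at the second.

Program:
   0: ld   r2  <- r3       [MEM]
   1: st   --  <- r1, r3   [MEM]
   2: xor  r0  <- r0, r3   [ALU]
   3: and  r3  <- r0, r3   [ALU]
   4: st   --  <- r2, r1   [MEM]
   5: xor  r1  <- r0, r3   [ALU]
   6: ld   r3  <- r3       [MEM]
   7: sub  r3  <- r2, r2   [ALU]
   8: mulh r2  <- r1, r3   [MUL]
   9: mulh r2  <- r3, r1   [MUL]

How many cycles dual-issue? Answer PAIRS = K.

PAIRS = 3

#0 head=0: ld i0 no-port MEM/MEM
#1 head=1: st/xor i1&i2 pair
#2 head=3: and/st i3&i4 pair
#3 head=5: xor/ld i5&i6 pair
#4 head=7: sub i7 RAW r3
#5 head=8: mulh i8 no-port MUL/MUL
#6 head=9: mulh i9 tail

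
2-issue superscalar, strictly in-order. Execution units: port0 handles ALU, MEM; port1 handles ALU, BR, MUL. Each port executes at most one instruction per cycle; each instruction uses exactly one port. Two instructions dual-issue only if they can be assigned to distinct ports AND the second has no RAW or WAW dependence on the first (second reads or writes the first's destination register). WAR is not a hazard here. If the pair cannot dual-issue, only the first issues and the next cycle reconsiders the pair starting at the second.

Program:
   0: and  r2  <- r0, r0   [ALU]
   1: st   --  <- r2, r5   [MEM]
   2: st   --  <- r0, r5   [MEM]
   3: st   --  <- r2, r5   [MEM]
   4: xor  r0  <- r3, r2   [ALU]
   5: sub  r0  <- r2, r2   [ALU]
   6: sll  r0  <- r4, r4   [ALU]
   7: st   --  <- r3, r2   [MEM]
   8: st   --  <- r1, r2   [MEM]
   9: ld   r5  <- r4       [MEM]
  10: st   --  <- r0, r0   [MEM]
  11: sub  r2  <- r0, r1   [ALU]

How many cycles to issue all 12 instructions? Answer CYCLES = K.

CYCLES = 9

0. and.ALU @i0  | RAW r2
1. st.MEM @i1  | no-port MEM/MEM
2. st.MEM @i2  | no-port MEM/MEM
3. st.MEM/xor.ALU @i3+i4  | dual
4. sub.ALU @i5  | WAW r0
5. sll.ALU/st.MEM @i6+i7  | dual
6. st.MEM @i8  | no-port MEM/MEM
7. ld.MEM @i9  | no-port MEM/MEM
8. st.MEM/sub.ALU @i10+i11  | dual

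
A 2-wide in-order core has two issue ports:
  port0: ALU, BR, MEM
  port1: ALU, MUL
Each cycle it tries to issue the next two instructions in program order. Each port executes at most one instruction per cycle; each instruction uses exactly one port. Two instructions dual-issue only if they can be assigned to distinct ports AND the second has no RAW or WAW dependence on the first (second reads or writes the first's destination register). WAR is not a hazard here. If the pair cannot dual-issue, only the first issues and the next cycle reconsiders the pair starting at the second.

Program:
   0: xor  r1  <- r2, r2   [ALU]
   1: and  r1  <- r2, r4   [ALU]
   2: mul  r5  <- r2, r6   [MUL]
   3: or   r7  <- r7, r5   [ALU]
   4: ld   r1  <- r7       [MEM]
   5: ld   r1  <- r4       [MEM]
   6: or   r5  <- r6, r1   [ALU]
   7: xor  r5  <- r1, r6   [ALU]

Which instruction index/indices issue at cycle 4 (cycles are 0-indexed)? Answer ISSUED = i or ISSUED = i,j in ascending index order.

  cy0 -> i0 (xor) WAW r1
  cy1 -> i1+i2 (and/mul) dual
  cy2 -> i3 (or) RAW r7
  cy3 -> i4 (ld) no-port MEM/MEM
  cy4 -> i5 (ld) RAW r1
  cy5 -> i6 (or) WAW r5
  cy6 -> i7 (xor) tail

ISSUED = 5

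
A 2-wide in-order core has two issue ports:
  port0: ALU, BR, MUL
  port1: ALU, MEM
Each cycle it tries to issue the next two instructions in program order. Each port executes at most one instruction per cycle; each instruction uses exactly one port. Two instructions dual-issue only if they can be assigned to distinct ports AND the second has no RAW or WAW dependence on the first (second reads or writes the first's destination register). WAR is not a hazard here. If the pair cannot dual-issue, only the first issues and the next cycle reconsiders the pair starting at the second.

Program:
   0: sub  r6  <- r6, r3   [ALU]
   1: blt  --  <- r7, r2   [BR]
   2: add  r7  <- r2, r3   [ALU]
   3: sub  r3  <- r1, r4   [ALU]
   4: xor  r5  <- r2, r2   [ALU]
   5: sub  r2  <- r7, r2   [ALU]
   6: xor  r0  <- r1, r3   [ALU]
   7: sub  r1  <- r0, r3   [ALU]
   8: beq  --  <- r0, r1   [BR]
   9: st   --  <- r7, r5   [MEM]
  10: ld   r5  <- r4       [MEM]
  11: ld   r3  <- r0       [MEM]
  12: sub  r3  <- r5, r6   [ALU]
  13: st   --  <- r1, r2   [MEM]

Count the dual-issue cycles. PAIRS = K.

PAIRS = 5

c0: i0/i1 sub.ALU+blt.BR  dual
c1: i2/i3 add.ALU+sub.ALU  dual
c2: i4/i5 xor.ALU+sub.ALU  dual
c3: i6 xor.ALU  RAW r0
c4: i7 sub.ALU  RAW r1
c5: i8/i9 beq.BR+st.MEM  dual
c6: i10 ld.MEM  no-port MEM/MEM
c7: i11 ld.MEM  WAW r3
c8: i12/i13 sub.ALU+st.MEM  dual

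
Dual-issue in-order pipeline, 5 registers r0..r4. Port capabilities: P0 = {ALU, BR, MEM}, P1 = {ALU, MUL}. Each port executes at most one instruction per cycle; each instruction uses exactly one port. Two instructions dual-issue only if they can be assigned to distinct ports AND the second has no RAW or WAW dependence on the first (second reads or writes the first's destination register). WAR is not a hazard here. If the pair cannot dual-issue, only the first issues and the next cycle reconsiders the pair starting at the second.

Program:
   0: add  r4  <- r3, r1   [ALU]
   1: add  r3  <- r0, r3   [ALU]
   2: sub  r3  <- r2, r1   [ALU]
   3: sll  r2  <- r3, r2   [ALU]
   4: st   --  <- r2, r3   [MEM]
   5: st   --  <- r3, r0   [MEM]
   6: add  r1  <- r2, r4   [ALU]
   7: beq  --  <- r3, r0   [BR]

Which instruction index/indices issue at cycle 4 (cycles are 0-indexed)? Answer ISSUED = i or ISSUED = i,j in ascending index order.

ISSUED = 5,6

  cy0 -> i0,i1 (add add) dual
  cy1 -> i2 (sub) RAW r3
  cy2 -> i3 (sll) RAW r2
  cy3 -> i4 (st) no-port MEM/MEM
  cy4 -> i5,i6 (st add) dual
  cy5 -> i7 (beq) tail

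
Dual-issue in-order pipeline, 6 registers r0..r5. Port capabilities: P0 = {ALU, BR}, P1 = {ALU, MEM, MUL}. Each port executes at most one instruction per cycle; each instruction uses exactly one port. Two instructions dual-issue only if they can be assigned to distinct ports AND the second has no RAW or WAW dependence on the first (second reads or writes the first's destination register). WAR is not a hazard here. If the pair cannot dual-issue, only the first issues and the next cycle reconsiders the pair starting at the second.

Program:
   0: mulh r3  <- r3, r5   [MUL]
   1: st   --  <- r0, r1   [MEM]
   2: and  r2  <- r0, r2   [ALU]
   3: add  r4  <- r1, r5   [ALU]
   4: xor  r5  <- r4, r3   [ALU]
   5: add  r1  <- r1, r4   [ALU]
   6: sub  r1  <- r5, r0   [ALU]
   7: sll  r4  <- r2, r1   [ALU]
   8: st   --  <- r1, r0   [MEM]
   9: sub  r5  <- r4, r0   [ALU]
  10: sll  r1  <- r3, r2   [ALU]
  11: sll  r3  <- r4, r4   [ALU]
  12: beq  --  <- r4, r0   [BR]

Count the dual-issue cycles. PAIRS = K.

PAIRS = 5

t=0 i0:mulh.MUL ; no-port MUL/MEM
t=1 i1+i2:st.MEM and.ALU ; 2-wide
t=2 i3:add.ALU ; RAW r4
t=3 i4+i5:xor.ALU add.ALU ; 2-wide
t=4 i6:sub.ALU ; RAW r1
t=5 i7+i8:sll.ALU st.MEM ; 2-wide
t=6 i9+i10:sub.ALU sll.ALU ; 2-wide
t=7 i11+i12:sll.ALU beq.BR ; 2-wide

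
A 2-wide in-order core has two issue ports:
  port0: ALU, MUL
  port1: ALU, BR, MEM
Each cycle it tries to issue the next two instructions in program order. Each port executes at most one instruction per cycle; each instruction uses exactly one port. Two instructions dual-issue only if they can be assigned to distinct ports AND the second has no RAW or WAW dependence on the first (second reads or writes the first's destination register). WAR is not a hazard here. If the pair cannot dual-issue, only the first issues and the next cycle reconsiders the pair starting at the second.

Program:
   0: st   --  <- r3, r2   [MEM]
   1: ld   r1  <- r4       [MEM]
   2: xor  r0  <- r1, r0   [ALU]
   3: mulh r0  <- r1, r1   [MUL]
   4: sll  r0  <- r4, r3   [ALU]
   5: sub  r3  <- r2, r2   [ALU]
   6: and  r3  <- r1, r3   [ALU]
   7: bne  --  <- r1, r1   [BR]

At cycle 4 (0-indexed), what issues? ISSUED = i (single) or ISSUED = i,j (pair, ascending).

ISSUED = 4,5

t=0 i0:st ; no-port MEM/MEM
t=1 i1:ld ; RAW r1
t=2 i2:xor ; WAW r0
t=3 i3:mulh ; WAW r0
t=4 i4+i5:sll sub ; 2-wide
t=5 i6+i7:and bne ; 2-wide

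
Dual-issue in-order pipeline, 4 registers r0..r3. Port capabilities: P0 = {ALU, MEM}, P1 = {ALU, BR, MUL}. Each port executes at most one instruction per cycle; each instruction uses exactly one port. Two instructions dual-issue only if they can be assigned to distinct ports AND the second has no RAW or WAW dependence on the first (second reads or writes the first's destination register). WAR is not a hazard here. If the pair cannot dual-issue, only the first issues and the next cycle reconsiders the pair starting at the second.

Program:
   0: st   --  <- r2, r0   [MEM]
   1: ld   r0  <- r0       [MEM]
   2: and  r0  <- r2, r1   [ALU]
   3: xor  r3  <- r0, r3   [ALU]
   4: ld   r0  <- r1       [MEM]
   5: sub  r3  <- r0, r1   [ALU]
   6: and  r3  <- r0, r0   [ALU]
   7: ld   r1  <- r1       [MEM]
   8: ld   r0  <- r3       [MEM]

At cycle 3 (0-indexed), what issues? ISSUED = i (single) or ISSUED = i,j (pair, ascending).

#0 head=0: st i0 no-port MEM/MEM
#1 head=1: ld i1 WAW r0
#2 head=2: and i2 RAW r0
#3 head=3: xor+ld i3,i4 dual
#4 head=5: sub i5 WAW r3
#5 head=6: and+ld i6,i7 dual
#6 head=8: ld i8 tail

ISSUED = 3,4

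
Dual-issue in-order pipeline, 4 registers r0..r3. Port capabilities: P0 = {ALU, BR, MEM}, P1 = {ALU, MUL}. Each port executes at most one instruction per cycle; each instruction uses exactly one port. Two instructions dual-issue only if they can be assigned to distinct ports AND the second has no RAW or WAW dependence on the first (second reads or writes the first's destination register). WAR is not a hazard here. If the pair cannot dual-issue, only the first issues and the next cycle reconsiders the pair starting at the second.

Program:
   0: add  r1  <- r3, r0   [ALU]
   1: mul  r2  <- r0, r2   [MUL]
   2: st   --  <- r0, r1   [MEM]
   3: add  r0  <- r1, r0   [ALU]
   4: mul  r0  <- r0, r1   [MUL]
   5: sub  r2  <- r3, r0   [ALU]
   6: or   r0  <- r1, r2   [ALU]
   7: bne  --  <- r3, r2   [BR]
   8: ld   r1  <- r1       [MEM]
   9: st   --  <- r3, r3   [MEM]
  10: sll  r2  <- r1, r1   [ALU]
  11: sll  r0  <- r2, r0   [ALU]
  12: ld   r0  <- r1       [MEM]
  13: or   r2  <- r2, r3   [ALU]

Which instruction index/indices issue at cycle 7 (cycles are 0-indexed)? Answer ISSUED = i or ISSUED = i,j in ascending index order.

ISSUED = 11

c0: i0,i1 add;mul  pair
c1: i2,i3 st;add  pair
c2: i4 mul  RAW r0
c3: i5 sub  RAW r2
c4: i6,i7 or;bne  pair
c5: i8 ld  no-port MEM/MEM
c6: i9,i10 st;sll  pair
c7: i11 sll  WAW r0
c8: i12,i13 ld;or  pair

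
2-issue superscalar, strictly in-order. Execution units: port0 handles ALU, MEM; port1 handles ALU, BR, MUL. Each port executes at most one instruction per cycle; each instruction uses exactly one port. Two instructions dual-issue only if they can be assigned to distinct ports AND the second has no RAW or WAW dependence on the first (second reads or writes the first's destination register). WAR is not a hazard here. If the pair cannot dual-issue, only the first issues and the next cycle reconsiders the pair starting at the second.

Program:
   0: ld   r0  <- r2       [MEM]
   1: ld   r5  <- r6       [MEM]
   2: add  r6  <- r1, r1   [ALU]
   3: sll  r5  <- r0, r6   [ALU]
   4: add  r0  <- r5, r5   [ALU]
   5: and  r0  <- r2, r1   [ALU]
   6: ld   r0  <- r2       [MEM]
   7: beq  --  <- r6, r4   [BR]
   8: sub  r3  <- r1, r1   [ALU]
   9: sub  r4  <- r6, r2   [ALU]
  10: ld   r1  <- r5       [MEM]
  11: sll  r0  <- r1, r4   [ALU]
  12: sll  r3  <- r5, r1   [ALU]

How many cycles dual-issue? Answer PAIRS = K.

0. ld @i0  | no-port MEM/MEM
1. ld add @i1+i2  | 2-wide
2. sll @i3  | RAW r5
3. add @i4  | WAW r0
4. and @i5  | WAW r0
5. ld beq @i6+i7  | 2-wide
6. sub sub @i8+i9  | 2-wide
7. ld @i10  | RAW r1
8. sll sll @i11+i12  | 2-wide

PAIRS = 4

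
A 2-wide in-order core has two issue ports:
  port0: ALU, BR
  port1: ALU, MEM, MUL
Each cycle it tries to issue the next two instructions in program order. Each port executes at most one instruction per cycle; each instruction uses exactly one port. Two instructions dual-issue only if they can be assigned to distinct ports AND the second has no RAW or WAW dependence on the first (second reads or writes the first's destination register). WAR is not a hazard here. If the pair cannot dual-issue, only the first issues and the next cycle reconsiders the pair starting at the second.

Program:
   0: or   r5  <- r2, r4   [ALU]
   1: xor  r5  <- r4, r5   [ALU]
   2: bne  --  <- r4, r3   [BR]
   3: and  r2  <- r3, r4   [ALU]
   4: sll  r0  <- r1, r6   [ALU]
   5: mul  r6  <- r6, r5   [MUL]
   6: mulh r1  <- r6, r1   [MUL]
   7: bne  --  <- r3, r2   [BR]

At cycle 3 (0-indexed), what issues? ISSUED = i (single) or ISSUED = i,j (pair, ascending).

0. or.ALU @i0  | RAW+WAW r5
1. xor.ALU bne.BR @i1&i2  | pair
2. and.ALU sll.ALU @i3&i4  | pair
3. mul.MUL @i5  | no-port MUL/MUL
4. mulh.MUL bne.BR @i6&i7  | pair

ISSUED = 5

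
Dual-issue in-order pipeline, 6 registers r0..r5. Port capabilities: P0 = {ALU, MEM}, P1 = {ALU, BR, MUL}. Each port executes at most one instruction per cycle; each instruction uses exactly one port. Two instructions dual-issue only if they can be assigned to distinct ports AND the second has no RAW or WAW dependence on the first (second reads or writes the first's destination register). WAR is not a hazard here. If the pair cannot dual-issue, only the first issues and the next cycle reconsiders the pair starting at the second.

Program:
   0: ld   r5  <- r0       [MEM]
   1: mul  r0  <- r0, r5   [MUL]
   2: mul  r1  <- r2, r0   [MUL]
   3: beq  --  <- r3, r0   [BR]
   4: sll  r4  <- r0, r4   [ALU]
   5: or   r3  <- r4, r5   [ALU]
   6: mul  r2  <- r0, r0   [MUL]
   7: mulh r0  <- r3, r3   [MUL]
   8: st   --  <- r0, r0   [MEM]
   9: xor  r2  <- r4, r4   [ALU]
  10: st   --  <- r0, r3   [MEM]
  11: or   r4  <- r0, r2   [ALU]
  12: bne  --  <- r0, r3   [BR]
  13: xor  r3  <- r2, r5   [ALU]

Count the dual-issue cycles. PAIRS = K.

[0] i0  ld  -- RAW r5
[1] i1  mul  -- no-port MUL/MUL
[2] i2  mul  -- no-port MUL/BR
[3] i3,i4  beq;sll  -- dual
[4] i5,i6  or;mul  -- dual
[5] i7  mulh  -- RAW r0
[6] i8,i9  st;xor  -- dual
[7] i10,i11  st;or  -- dual
[8] i12,i13  bne;xor  -- dual

PAIRS = 5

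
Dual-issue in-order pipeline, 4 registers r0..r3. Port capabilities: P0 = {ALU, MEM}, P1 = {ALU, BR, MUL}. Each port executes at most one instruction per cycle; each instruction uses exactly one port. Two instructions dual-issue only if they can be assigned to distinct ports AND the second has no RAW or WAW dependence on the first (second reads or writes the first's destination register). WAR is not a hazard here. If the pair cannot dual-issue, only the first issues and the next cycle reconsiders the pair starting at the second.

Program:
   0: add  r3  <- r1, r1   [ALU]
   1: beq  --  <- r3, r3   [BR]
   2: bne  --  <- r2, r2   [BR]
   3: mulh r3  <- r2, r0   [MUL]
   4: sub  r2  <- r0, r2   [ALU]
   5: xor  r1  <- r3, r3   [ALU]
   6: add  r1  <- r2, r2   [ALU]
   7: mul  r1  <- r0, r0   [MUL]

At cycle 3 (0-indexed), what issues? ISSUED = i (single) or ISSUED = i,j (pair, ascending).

ISSUED = 3,4

t=0 i0:add.ALU ; RAW r3
t=1 i1:beq.BR ; no-port BR/BR
t=2 i2:bne.BR ; no-port BR/MUL
t=3 i3+i4:mulh.MUL sub.ALU ; 2-wide
t=4 i5:xor.ALU ; WAW r1
t=5 i6:add.ALU ; WAW r1
t=6 i7:mul.MUL ; tail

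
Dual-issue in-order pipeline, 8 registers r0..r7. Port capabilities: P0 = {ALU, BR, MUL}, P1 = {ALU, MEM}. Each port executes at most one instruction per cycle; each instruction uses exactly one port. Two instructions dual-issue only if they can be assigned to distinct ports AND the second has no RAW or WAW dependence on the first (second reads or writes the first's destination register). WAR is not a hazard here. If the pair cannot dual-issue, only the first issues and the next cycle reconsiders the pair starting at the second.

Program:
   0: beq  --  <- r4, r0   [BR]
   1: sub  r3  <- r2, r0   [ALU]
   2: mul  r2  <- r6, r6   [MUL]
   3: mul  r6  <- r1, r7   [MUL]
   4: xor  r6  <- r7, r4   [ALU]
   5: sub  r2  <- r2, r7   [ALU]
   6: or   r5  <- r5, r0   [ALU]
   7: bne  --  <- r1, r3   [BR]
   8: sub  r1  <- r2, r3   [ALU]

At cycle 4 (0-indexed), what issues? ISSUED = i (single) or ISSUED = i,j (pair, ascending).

ISSUED = 6,7

  cy0 -> i0,i1 (beq;sub) dual
  cy1 -> i2 (mul) no-port MUL/MUL
  cy2 -> i3 (mul) WAW r6
  cy3 -> i4,i5 (xor;sub) dual
  cy4 -> i6,i7 (or;bne) dual
  cy5 -> i8 (sub) tail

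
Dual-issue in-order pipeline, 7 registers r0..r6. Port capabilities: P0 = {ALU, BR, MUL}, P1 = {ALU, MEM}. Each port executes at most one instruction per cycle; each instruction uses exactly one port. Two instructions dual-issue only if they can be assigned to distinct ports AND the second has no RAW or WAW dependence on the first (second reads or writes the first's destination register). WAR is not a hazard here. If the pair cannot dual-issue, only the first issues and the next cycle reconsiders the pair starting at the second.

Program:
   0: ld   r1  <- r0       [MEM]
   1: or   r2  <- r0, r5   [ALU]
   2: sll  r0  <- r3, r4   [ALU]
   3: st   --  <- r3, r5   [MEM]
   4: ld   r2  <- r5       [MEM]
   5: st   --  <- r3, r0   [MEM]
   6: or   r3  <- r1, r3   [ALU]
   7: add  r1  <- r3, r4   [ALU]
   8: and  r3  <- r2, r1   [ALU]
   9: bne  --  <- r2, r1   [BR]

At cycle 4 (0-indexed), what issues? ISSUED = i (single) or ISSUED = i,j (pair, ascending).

  cy0 -> i0/i1 (ld+or) 2-wide
  cy1 -> i2/i3 (sll+st) 2-wide
  cy2 -> i4 (ld) no-port MEM/MEM
  cy3 -> i5/i6 (st+or) 2-wide
  cy4 -> i7 (add) RAW r1
  cy5 -> i8/i9 (and+bne) 2-wide

ISSUED = 7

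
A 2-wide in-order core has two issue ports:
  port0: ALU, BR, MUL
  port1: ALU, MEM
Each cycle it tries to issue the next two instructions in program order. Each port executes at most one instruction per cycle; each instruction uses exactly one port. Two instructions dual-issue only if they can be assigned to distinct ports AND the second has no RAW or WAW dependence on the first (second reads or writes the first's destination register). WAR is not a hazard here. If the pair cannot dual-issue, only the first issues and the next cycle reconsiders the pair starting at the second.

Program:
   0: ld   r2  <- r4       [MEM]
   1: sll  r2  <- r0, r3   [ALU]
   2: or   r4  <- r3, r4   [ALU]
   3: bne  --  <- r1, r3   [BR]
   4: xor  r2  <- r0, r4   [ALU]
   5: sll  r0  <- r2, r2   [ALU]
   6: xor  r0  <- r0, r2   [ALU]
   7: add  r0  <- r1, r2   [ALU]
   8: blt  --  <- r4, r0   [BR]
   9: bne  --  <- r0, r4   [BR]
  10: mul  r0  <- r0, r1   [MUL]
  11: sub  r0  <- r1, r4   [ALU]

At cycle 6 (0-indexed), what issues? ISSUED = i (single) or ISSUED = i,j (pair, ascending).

ISSUED = 8

c0: i0 ld.MEM  WAW r2
c1: i1+i2 sll.ALU or.ALU  pair
c2: i3+i4 bne.BR xor.ALU  pair
c3: i5 sll.ALU  RAW+WAW r0
c4: i6 xor.ALU  WAW r0
c5: i7 add.ALU  RAW r0
c6: i8 blt.BR  no-port BR/BR
c7: i9 bne.BR  no-port BR/MUL
c8: i10 mul.MUL  WAW r0
c9: i11 sub.ALU  tail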